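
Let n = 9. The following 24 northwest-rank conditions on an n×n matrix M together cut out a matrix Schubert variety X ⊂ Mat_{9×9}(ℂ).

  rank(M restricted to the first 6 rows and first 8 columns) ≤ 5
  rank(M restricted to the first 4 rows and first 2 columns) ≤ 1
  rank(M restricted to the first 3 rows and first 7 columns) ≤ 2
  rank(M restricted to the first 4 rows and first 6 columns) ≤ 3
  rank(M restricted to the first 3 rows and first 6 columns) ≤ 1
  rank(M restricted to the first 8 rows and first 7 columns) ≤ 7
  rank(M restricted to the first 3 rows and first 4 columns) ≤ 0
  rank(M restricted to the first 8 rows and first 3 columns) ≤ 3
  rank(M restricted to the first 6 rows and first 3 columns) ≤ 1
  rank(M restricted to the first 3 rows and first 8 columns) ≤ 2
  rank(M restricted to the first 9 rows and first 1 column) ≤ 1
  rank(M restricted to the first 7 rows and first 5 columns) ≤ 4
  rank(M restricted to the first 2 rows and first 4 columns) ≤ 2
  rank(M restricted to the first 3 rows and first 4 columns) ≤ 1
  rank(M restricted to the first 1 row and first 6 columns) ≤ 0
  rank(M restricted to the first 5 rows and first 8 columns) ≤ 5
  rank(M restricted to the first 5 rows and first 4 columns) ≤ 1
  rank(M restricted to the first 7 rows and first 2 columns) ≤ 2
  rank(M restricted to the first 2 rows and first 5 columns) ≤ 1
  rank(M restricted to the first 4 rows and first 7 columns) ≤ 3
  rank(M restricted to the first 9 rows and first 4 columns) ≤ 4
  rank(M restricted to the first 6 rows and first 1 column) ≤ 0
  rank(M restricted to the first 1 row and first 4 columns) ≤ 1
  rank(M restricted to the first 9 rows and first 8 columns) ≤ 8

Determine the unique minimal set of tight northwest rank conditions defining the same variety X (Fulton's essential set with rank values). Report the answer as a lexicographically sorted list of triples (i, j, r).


Recovering R(i,j) via the rank-extension bound from the 24 conditions:

  i=1: 0  0  0  0  0  0  1  1  1
  i=2: 0  0  0  0  1  1  2  2  2
  i=3: 0  0  0  0  1  1  2  2  3
  i=4: 0  1  1  1  2  2  3  3  4
  i=5: 0  1  1  1  2  3  4  4  5
  i=6: 0  1  1  2  3  4  5  5  6
  i=7: 1  2  2  3  4  5  6  6  7
  i=8: 1  2  3  4  5  6  7  7  8
  i=9: 1  2  3  4  5  6  7  8  9

giving w = (7, 5, 9, 2, 6, 4, 1, 3, 8) via Δ²R.

|D(w)|=22, |Ess(w)|=7:

[(1, 6, 0), (3, 4, 0), (3, 6, 1), (3, 8, 2), (5, 4, 1), (6, 1, 0), (6, 3, 1)]


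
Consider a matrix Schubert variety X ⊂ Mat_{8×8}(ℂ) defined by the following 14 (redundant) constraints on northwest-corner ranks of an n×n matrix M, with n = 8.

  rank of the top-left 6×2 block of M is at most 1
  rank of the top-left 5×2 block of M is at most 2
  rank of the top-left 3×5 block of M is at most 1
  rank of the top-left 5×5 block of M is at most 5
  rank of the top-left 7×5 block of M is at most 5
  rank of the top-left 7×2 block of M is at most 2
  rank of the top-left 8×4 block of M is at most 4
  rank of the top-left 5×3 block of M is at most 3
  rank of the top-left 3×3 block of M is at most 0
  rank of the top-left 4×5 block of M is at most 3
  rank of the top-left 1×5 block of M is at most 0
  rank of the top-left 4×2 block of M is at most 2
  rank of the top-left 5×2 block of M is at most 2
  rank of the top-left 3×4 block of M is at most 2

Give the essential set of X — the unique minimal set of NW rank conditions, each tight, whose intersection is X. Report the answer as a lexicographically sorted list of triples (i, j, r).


Rank table r_w(8×8) implied by the 14 constraints:

  R[1]: 0 0 0 0 0 1 1 1
  R[2]: 0 0 0 1 1 2 2 2
  R[3]: 0 0 0 1 1 2 3 3
  R[4]: 1 1 1 2 2 3 4 4
  R[5]: 1 1 2 3 3 4 5 5
  R[6]: 1 1 2 3 4 5 6 6
  R[7]: 1 2 3 4 5 6 7 7
  R[8]: 1 2 3 4 5 6 7 8

second differences of R give the permutation w = (6, 4, 7, 1, 3, 5, 2, 8).

D(w) has 14 cells with 4 SE-corners; essential set:

[(1, 5, 0), (3, 3, 0), (3, 5, 1), (6, 2, 1)]


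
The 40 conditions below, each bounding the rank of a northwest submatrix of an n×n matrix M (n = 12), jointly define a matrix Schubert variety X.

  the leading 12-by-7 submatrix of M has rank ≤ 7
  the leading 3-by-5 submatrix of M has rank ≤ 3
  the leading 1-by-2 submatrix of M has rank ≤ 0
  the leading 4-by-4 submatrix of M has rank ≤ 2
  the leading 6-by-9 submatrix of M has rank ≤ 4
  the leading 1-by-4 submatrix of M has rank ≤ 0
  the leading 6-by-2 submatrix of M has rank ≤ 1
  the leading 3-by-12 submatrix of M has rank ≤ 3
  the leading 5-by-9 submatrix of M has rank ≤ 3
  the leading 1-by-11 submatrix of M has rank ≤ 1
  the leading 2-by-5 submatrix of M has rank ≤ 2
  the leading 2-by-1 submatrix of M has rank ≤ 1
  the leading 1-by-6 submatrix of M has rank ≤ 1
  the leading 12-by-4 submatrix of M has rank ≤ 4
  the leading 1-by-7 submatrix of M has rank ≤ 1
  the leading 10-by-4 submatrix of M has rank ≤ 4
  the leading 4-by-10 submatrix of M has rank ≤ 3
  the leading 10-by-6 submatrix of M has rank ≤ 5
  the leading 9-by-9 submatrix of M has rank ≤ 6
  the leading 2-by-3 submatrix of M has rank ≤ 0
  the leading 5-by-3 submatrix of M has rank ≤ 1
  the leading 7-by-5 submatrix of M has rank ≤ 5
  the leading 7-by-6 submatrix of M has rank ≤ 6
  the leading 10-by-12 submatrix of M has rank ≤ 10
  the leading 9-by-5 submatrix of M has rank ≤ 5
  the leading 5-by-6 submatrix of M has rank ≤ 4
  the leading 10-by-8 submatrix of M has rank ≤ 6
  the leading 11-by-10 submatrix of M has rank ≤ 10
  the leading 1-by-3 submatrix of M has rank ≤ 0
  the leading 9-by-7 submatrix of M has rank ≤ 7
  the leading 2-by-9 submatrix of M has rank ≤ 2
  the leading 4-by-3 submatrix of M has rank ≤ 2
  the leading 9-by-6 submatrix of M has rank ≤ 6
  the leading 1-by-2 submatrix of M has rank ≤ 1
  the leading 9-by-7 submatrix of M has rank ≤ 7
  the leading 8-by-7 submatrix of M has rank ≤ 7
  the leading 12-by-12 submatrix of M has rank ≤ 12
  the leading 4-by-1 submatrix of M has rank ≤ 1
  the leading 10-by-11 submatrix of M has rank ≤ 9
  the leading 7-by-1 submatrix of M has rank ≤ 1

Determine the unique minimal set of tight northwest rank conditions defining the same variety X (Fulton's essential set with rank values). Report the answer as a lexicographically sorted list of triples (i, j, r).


The tightest implied rank at each (i,j), from the 40 conditions:

  i=1: 0 | 0 | 0 | 0 | 1 | 1 | 1 | 1 | 1 | 1 | 1 | 1
  i=2: 0 | 0 | 0 | 1 | 2 | 2 | 2 | 2 | 2 | 2 | 2 | 2
  i=3: 1 | 1 | 1 | 2 | 3 | 3 | 3 | 3 | 3 | 3 | 3 | 3
  i=4: 1 | 1 | 1 | 2 | 3 | 3 | 3 | 3 | 3 | 3 | 4 | 4
  i=5: 1 | 1 | 1 | 2 | 3 | 3 | 3 | 3 | 3 | 4 | 5 | 5
  i=6: 1 | 1 | 2 | 3 | 4 | 4 | 4 | 4 | 4 | 5 | 6 | 6
  i=7: 1 | 2 | 3 | 4 | 5 | 5 | 5 | 5 | 5 | 6 | 7 | 7
  i=8: 1 | 2 | 3 | 4 | 5 | 5 | 6 | 6 | 6 | 7 | 8 | 8
  i=9: 1 | 2 | 3 | 4 | 5 | 5 | 6 | 6 | 6 | 7 | 8 | 9
  i=10: 1 | 2 | 3 | 4 | 5 | 5 | 6 | 6 | 7 | 8 | 9 | 10
  i=11: 1 | 2 | 3 | 4 | 5 | 6 | 7 | 7 | 8 | 9 | 10 | 11
  i=12: 1 | 2 | 3 | 4 | 5 | 6 | 7 | 8 | 9 | 10 | 11 | 12

the unique w with this rank table is (5, 4, 1, 11, 10, 3, 2, 7, 12, 9, 6, 8).

Rothe diagram D(w) (27 cells), 9 SE-corners (essential conditions):

[(1, 4, 0), (2, 3, 0), (4, 10, 3), (5, 3, 1), (5, 9, 3), (6, 2, 1), (9, 9, 6), (10, 6, 5), (10, 8, 6)]


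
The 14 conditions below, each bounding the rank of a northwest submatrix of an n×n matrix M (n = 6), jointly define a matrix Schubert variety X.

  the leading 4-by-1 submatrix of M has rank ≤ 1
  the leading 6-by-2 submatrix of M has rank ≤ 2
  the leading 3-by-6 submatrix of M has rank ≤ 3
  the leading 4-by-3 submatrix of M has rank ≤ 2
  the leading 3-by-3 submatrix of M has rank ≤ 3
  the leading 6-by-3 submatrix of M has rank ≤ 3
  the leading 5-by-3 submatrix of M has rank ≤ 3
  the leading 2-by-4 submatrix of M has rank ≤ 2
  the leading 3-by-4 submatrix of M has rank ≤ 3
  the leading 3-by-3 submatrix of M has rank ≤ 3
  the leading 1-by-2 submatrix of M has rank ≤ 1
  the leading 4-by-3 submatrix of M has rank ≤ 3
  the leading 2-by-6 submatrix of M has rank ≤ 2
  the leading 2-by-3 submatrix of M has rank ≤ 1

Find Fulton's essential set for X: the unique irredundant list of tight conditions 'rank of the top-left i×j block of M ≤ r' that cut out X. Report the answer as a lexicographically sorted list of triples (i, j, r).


Recovering R(i,j) via the rank-extension bound from the 14 conditions:

  row 1: 1 | 1 | 1 | 1 | 1 | 1
  row 2: 1 | 1 | 1 | 2 | 2 | 2
  row 3: 1 | 2 | 2 | 3 | 3 | 3
  row 4: 1 | 2 | 2 | 3 | 4 | 4
  row 5: 1 | 2 | 3 | 4 | 5 | 5
  row 6: 1 | 2 | 3 | 4 | 5 | 6

second differences of R give the permutation w = (1, 4, 2, 5, 3, 6).

ℓ(w)=3; the 2 essential cells (i,j,r):

[(2, 3, 1), (4, 3, 2)]


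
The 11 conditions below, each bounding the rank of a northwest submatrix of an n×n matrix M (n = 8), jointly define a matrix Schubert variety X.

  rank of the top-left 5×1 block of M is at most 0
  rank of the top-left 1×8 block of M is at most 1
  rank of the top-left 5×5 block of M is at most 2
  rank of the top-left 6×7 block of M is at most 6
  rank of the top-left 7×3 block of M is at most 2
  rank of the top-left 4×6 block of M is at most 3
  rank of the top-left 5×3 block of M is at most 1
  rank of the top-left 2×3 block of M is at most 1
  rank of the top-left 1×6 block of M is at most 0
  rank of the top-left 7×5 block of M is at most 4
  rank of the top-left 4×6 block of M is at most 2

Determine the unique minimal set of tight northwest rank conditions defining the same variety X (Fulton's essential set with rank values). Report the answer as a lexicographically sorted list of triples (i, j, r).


Recovering R(i,j) via the rank-extension bound from the 11 conditions:

  0 | 0 | 0 | 0 | 0 | 0 | 1 | 1
  0 | 1 | 1 | 1 | 1 | 1 | 2 | 2
  0 | 1 | 1 | 2 | 2 | 2 | 3 | 3
  0 | 1 | 1 | 2 | 2 | 2 | 3 | 4
  0 | 1 | 1 | 2 | 2 | 3 | 4 | 5
  1 | 2 | 2 | 3 | 3 | 4 | 5 | 6
  1 | 2 | 2 | 3 | 4 | 5 | 6 | 7
  1 | 2 | 3 | 4 | 5 | 6 | 7 | 8

reading off 1-entries of Δ²R: w = (7, 2, 4, 8, 6, 1, 5, 3).

|D(w)|=17, |Ess(w)|=6:

[(1, 6, 0), (4, 6, 2), (5, 1, 0), (5, 3, 1), (5, 5, 2), (7, 3, 2)]


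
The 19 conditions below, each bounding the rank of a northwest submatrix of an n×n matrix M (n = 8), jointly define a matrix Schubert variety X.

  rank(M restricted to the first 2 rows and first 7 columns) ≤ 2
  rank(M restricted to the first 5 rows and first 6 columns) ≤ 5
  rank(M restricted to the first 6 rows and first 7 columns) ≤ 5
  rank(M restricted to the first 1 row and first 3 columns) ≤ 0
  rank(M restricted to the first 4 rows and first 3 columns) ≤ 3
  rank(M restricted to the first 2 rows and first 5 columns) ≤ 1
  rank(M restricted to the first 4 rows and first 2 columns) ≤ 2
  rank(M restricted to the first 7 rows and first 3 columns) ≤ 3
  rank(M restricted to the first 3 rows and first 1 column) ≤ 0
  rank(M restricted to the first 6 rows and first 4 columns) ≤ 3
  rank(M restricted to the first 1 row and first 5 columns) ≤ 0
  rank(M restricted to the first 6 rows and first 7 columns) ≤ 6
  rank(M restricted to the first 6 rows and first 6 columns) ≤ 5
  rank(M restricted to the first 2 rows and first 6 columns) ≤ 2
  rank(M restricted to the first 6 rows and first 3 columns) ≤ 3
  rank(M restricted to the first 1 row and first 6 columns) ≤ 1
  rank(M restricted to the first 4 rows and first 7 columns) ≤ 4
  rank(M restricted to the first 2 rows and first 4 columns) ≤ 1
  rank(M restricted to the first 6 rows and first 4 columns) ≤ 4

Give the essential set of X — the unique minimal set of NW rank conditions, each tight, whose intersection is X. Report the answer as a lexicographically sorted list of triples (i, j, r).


Reconstructing r_w from the 19 given conditions:

  0 | 0 | 0 | 0 | 0 | 1 | 1 | 1
  0 | 1 | 1 | 1 | 1 | 2 | 2 | 2
  0 | 1 | 2 | 2 | 2 | 3 | 3 | 3
  1 | 2 | 3 | 3 | 3 | 4 | 4 | 4
  1 | 2 | 3 | 3 | 4 | 5 | 5 | 5
  1 | 2 | 3 | 3 | 4 | 5 | 5 | 6
  1 | 2 | 3 | 4 | 5 | 6 | 6 | 7
  1 | 2 | 3 | 4 | 5 | 6 | 7 | 8

second differences of R give the permutation w = (6, 2, 3, 1, 5, 8, 4, 7).

Fulton essential set (4 of the 10 Rothe cells):

[(1, 5, 0), (3, 1, 0), (6, 4, 3), (6, 7, 5)]


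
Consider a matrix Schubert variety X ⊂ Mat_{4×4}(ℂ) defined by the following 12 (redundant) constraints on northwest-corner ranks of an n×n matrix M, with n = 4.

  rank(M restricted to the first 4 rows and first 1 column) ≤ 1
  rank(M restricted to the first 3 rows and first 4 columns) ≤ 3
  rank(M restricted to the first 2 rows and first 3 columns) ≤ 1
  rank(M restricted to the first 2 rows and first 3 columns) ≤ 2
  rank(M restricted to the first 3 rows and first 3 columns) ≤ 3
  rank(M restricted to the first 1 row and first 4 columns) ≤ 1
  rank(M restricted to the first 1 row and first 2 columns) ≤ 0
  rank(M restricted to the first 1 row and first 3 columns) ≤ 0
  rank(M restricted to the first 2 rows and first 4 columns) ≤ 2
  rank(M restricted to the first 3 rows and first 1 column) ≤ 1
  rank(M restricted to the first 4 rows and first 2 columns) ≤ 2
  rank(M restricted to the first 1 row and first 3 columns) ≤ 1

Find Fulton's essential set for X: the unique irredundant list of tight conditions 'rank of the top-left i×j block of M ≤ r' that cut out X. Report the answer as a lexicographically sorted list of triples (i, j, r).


Computing R[i][j] = min implied NW-rank bound (n=4, 12 conditions):

  0  0  0  1
  1  1  1  2
  1  2  2  3
  1  2  3  4

second differences of R give the permutation w = (4, 1, 2, 3).

|D(w)|=3, |Ess(w)|=1:

[(1, 3, 0)]


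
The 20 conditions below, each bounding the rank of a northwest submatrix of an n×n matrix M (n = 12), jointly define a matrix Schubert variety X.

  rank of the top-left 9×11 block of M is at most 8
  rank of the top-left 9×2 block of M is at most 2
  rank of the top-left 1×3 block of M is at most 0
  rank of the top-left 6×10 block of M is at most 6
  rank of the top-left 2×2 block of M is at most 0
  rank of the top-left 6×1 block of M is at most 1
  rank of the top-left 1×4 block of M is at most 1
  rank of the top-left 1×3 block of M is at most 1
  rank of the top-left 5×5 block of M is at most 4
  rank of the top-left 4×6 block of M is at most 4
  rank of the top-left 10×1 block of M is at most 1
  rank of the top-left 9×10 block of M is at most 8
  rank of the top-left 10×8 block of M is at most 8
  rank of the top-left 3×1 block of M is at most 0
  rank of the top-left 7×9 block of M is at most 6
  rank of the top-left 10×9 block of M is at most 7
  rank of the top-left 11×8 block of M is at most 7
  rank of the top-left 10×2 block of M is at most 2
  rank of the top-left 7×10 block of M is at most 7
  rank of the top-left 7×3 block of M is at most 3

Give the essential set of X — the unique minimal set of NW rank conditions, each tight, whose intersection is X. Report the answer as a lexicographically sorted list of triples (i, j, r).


Reconstructing r_w from the 20 given conditions:

  i=1: 0 | 0 | 0 | 1 | 1 | 1 | 1 | 1 | 1 | 1 | 1 | 1
  i=2: 0 | 0 | 1 | 2 | 2 | 2 | 2 | 2 | 2 | 2 | 2 | 2
  i=3: 0 | 1 | 2 | 3 | 3 | 3 | 3 | 3 | 3 | 3 | 3 | 3
  i=4: 1 | 2 | 3 | 4 | 4 | 4 | 4 | 4 | 4 | 4 | 4 | 4
  i=5: 1 | 2 | 3 | 4 | 4 | 5 | 5 | 5 | 5 | 5 | 5 | 5
  i=6: 1 | 2 | 3 | 4 | 5 | 6 | 6 | 6 | 6 | 6 | 6 | 6
  i=7: 1 | 2 | 3 | 4 | 5 | 6 | 6 | 6 | 6 | 7 | 7 | 7
  i=8: 1 | 2 | 3 | 4 | 5 | 6 | 7 | 7 | 7 | 8 | 8 | 8
  i=9: 1 | 2 | 3 | 4 | 5 | 6 | 7 | 7 | 7 | 8 | 8 | 9
  i=10: 1 | 2 | 3 | 4 | 5 | 6 | 7 | 7 | 7 | 8 | 9 | 10
  i=11: 1 | 2 | 3 | 4 | 5 | 6 | 7 | 7 | 8 | 9 | 10 | 11
  i=12: 1 | 2 | 3 | 4 | 5 | 6 | 7 | 8 | 9 | 10 | 11 | 12

the unique w with this rank table is (4, 3, 2, 1, 6, 5, 10, 7, 12, 11, 9, 8).

ℓ(w)=16; the 8 essential cells (i,j,r):

[(1, 3, 0), (2, 2, 0), (3, 1, 0), (5, 5, 4), (7, 9, 6), (9, 11, 8), (10, 9, 7), (11, 8, 7)]


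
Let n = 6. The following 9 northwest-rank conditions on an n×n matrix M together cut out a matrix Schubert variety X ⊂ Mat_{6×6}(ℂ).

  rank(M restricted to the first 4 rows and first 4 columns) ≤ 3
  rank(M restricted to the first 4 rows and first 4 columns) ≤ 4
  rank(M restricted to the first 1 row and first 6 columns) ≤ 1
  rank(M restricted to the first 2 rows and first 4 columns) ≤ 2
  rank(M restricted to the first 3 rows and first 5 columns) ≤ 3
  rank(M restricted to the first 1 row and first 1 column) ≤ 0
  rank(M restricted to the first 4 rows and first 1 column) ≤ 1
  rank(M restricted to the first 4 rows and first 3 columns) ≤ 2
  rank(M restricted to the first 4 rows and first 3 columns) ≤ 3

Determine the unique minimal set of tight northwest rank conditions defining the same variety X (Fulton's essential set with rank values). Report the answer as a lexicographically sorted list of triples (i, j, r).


Reconstructing r_w from the 9 given conditions:

  0 | 1 | 1 | 1 | 1 | 1
  1 | 2 | 2 | 2 | 2 | 2
  1 | 2 | 2 | 3 | 3 | 3
  1 | 2 | 2 | 3 | 4 | 4
  1 | 2 | 3 | 4 | 5 | 5
  1 | 2 | 3 | 4 | 5 | 6

so w = (2, 1, 4, 5, 3, 6).

Rothe diagram D(w) (3 cells), 2 SE-corners (essential conditions):

[(1, 1, 0), (4, 3, 2)]


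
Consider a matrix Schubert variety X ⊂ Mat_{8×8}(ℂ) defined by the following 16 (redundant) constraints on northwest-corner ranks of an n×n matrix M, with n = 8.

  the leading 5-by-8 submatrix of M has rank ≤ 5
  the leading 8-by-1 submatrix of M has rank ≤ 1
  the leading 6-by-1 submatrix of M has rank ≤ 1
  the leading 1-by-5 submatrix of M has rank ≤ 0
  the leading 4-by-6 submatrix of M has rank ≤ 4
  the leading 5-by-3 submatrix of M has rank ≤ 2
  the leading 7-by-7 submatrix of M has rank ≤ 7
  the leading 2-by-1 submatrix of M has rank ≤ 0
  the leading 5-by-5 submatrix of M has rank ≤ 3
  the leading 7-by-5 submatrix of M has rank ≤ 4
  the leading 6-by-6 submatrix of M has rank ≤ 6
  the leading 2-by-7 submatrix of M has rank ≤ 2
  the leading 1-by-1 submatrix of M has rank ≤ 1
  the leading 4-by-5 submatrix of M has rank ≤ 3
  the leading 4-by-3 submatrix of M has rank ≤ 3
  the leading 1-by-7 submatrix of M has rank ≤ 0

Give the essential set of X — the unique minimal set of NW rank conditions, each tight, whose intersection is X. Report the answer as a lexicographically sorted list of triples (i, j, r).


Recovering R(i,j) via the rank-extension bound from the 16 conditions:

  row 1: 0 | 0 | 0 | 0 | 0 | 0 | 0 | 1
  row 2: 0 | 1 | 1 | 1 | 1 | 1 | 1 | 2
  row 3: 1 | 2 | 2 | 2 | 2 | 2 | 2 | 3
  row 4: 1 | 2 | 2 | 3 | 3 | 3 | 3 | 4
  row 5: 1 | 2 | 2 | 3 | 3 | 4 | 4 | 5
  row 6: 1 | 2 | 3 | 4 | 4 | 5 | 5 | 6
  row 7: 1 | 2 | 3 | 4 | 4 | 5 | 6 | 7
  row 8: 1 | 2 | 3 | 4 | 5 | 6 | 7 | 8

giving w = (8, 2, 1, 4, 6, 3, 7, 5) via Δ²R.

D(w) has 12 cells with 5 SE-corners; essential set:

[(1, 7, 0), (2, 1, 0), (5, 3, 2), (5, 5, 3), (7, 5, 4)]


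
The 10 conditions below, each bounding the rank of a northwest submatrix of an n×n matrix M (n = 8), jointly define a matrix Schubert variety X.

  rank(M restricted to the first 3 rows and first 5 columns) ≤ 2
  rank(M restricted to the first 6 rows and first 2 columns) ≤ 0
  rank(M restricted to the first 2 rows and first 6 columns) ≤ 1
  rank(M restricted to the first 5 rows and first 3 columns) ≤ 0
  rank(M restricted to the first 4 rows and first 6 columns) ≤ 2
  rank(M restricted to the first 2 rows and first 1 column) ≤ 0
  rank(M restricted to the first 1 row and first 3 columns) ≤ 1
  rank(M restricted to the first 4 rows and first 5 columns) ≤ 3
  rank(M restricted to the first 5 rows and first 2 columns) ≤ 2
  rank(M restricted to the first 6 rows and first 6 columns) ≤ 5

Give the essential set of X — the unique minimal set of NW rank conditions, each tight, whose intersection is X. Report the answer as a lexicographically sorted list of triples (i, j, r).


Reconstructing r_w from the 10 given conditions:

  i=1: 0 0 0 1 1 1 1 1
  i=2: 0 0 0 1 1 1 2 2
  i=3: 0 0 0 1 2 2 3 3
  i=4: 0 0 0 1 2 2 3 4
  i=5: 0 0 0 1 2 3 4 5
  i=6: 0 0 1 2 3 4 5 6
  i=7: 1 1 2 3 4 5 6 7
  i=8: 1 2 3 4 5 6 7 8

reading off 1-entries of Δ²R: w = (4, 7, 5, 8, 6, 3, 1, 2).

ℓ(w)=20; the 4 essential cells (i,j,r):

[(2, 6, 1), (4, 6, 2), (5, 3, 0), (6, 2, 0)]


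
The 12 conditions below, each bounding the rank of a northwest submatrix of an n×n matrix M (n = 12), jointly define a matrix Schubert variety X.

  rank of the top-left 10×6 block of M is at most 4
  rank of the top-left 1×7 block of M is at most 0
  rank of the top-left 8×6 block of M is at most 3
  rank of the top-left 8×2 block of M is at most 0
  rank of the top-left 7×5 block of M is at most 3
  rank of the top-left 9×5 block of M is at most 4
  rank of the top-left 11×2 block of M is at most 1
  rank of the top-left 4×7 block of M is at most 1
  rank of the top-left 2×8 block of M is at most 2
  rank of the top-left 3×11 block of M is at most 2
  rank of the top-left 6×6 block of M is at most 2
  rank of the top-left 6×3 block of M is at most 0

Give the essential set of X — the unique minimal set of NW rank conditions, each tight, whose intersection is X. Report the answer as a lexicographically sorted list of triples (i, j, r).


Rank table r_w(12×12) implied by the 12 constraints:

  R[1]: 0 | 0 | 0 | 0 | 0 | 0 | 0 | 1 | 1 | 1 | 1 | 1
  R[2]: 0 | 0 | 0 | 1 | 1 | 1 | 1 | 2 | 2 | 2 | 2 | 2
  R[3]: 0 | 0 | 0 | 1 | 1 | 1 | 1 | 2 | 2 | 2 | 2 | 3
  R[4]: 0 | 0 | 0 | 1 | 1 | 1 | 1 | 2 | 3 | 3 | 3 | 4
  R[5]: 0 | 0 | 0 | 1 | 2 | 2 | 2 | 3 | 4 | 4 | 4 | 5
  R[6]: 0 | 0 | 0 | 1 | 2 | 2 | 3 | 4 | 5 | 5 | 5 | 6
  R[7]: 0 | 0 | 1 | 2 | 3 | 3 | 4 | 5 | 6 | 6 | 6 | 7
  R[8]: 0 | 0 | 1 | 2 | 3 | 3 | 4 | 5 | 6 | 7 | 7 | 8
  R[9]: 1 | 1 | 2 | 3 | 4 | 4 | 5 | 6 | 7 | 8 | 8 | 9
  R[10]: 1 | 1 | 2 | 3 | 4 | 4 | 5 | 6 | 7 | 8 | 9 | 10
  R[11]: 1 | 1 | 2 | 3 | 4 | 5 | 6 | 7 | 8 | 9 | 10 | 11
  R[12]: 1 | 2 | 3 | 4 | 5 | 6 | 7 | 8 | 9 | 10 | 11 | 12

giving w = (8, 4, 12, 9, 5, 7, 3, 10, 1, 11, 6, 2) via Δ²R.

Fulton essential set (9 of the 40 Rothe cells):

[(1, 7, 0), (3, 11, 2), (4, 7, 1), (6, 3, 0), (6, 6, 2), (8, 2, 0), (8, 6, 3), (10, 6, 4), (11, 2, 1)]


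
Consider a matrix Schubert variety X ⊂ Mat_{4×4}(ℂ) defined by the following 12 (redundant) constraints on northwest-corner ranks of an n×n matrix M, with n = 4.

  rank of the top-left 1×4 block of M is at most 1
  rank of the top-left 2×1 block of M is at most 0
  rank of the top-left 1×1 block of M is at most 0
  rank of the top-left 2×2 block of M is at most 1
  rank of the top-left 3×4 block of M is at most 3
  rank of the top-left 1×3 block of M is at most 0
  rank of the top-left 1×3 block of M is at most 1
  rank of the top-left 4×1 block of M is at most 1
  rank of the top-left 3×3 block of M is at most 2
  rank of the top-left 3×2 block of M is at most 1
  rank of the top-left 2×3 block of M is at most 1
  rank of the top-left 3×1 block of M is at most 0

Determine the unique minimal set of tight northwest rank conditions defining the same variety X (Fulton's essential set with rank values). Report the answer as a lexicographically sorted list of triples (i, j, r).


Rank table r_w(4×4) implied by the 12 constraints:

  i=1: 0  0  0  1
  i=2: 0  1  1  2
  i=3: 0  1  2  3
  i=4: 1  2  3  4

second differences of R give the permutation w = (4, 2, 3, 1).

Rothe diagram D(w) (5 cells), 2 SE-corners (essential conditions):

[(1, 3, 0), (3, 1, 0)]


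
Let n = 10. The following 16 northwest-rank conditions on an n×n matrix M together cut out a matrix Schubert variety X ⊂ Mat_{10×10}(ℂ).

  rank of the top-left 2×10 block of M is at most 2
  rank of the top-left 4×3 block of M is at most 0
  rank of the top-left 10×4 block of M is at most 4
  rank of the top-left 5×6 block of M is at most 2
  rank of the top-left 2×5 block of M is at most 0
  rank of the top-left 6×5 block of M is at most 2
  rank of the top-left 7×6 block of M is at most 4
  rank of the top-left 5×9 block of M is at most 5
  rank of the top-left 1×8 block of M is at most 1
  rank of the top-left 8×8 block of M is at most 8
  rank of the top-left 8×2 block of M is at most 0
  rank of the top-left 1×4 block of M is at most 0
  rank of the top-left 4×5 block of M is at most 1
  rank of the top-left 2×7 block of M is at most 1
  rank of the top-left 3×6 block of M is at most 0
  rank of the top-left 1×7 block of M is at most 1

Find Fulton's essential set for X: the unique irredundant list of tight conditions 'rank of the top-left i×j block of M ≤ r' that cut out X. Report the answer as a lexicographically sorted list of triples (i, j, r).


The tightest implied rank at each (i,j), from the 16 conditions:

  row 1: 0 | 0 | 0 | 0 | 0 | 0 | 1 | 1 | 1 | 1
  row 2: 0 | 0 | 0 | 0 | 0 | 0 | 1 | 2 | 2 | 2
  row 3: 0 | 0 | 0 | 0 | 0 | 0 | 1 | 2 | 3 | 3
  row 4: 0 | 0 | 0 | 1 | 1 | 1 | 2 | 3 | 4 | 4
  row 5: 0 | 0 | 1 | 2 | 2 | 2 | 3 | 4 | 5 | 5
  row 6: 0 | 0 | 1 | 2 | 2 | 3 | 4 | 5 | 6 | 6
  row 7: 0 | 0 | 1 | 2 | 3 | 4 | 5 | 6 | 7 | 7
  row 8: 0 | 0 | 1 | 2 | 3 | 4 | 5 | 6 | 7 | 8
  row 9: 1 | 1 | 2 | 3 | 4 | 5 | 6 | 7 | 8 | 9
  row 10: 1 | 2 | 3 | 4 | 5 | 6 | 7 | 8 | 9 | 10

the unique w with this rank table is (7, 8, 9, 4, 3, 6, 5, 10, 1, 2).

D(w) has 30 cells with 4 SE-corners; essential set:

[(3, 6, 0), (4, 3, 0), (6, 5, 2), (8, 2, 0)]


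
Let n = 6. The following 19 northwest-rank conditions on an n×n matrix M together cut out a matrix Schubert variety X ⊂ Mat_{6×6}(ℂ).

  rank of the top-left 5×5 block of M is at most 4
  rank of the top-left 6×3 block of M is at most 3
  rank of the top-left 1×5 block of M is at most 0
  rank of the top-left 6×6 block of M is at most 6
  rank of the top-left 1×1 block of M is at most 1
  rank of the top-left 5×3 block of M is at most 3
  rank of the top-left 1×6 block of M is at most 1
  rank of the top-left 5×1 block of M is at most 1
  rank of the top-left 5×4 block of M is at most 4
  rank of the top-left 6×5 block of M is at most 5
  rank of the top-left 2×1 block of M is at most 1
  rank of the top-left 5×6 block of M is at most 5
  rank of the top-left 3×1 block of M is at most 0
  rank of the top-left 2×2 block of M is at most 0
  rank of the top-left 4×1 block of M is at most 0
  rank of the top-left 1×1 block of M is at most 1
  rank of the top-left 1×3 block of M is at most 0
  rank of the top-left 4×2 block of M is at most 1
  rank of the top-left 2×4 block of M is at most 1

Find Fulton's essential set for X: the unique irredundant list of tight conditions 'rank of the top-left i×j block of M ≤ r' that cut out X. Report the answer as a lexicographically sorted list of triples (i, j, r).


Recovering R(i,j) via the rank-extension bound from the 19 conditions:

  i=1: 0  0  0  0  0  1
  i=2: 0  0  1  1  1  2
  i=3: 0  1  2  2  2  3
  i=4: 0  1  2  3  3  4
  i=5: 1  2  3  4  4  5
  i=6: 1  2  3  4  5  6

so w = (6, 3, 2, 4, 1, 5).

3 SE-corners of the 9-cell Rothe diagram give Ess(w):

[(1, 5, 0), (2, 2, 0), (4, 1, 0)]


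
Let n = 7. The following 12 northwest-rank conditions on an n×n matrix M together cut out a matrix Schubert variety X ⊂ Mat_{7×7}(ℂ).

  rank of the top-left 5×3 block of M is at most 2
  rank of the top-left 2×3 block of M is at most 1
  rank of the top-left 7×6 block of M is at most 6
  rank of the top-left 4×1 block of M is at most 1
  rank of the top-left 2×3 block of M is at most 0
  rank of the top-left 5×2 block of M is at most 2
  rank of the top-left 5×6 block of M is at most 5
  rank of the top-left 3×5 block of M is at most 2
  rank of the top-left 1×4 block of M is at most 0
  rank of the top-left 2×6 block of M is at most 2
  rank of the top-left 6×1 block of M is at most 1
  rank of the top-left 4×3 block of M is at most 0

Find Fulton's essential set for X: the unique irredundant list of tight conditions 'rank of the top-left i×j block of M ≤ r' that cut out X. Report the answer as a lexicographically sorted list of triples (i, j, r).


Recovering R(i,j) via the rank-extension bound from the 12 conditions:

  row 1: 0, 0, 0, 0, 1, 1, 1
  row 2: 0, 0, 0, 1, 2, 2, 2
  row 3: 0, 0, 0, 1, 2, 3, 3
  row 4: 0, 0, 0, 1, 2, 3, 4
  row 5: 1, 1, 1, 2, 3, 4, 5
  row 6: 1, 2, 2, 3, 4, 5, 6
  row 7: 1, 2, 3, 4, 5, 6, 7

hence w(1..7) = (5, 4, 6, 7, 1, 2, 3).

2 SE-corners of the 13-cell Rothe diagram give Ess(w):

[(1, 4, 0), (4, 3, 0)]


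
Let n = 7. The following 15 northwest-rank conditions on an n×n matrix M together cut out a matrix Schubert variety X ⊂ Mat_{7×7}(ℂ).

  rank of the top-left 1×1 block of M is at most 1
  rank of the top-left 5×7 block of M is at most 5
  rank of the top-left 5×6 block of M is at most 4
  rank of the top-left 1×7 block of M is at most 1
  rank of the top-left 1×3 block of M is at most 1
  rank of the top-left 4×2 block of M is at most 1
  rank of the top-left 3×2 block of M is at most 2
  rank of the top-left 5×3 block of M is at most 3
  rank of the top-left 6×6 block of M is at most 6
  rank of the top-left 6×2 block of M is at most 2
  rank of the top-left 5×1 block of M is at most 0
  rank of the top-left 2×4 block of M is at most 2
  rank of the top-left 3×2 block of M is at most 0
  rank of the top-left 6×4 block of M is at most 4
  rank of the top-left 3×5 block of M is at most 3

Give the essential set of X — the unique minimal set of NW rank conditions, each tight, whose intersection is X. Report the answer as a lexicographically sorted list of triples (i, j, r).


Propagating the 15 rank bounds to every northwest block:

  R[1]: 0  0  1  1  1  1  1
  R[2]: 0  0  1  2  2  2  2
  R[3]: 0  0  1  2  3  3  3
  R[4]: 0  1  2  3  4  4  4
  R[5]: 0  1  2  3  4  4  5
  R[6]: 1  2  3  4  5  5  6
  R[7]: 1  2  3  4  5  6  7

second differences of R give the permutation w = (3, 4, 5, 2, 7, 1, 6).

D(w) has 9 cells with 3 SE-corners; essential set:

[(3, 2, 0), (5, 1, 0), (5, 6, 4)]


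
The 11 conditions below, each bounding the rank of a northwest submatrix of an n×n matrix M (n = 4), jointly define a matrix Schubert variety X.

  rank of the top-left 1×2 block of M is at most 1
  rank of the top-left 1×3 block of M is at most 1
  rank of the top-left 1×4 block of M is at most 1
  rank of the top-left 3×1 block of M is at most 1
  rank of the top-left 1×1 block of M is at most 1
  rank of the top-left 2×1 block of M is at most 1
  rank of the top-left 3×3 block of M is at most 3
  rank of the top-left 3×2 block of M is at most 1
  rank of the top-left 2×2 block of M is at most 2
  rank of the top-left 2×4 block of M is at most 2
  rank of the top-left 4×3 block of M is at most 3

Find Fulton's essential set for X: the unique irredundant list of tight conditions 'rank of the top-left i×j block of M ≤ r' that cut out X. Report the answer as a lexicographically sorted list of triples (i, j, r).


Computing R[i][j] = min implied NW-rank bound (n=4, 11 conditions):

  row 1: 1 1 1 1
  row 2: 1 1 2 2
  row 3: 1 1 2 3
  row 4: 1 2 3 4

the unique w with this rank table is (1, 3, 4, 2).

Fulton essential set (1 of the 2 Rothe cells):

[(3, 2, 1)]


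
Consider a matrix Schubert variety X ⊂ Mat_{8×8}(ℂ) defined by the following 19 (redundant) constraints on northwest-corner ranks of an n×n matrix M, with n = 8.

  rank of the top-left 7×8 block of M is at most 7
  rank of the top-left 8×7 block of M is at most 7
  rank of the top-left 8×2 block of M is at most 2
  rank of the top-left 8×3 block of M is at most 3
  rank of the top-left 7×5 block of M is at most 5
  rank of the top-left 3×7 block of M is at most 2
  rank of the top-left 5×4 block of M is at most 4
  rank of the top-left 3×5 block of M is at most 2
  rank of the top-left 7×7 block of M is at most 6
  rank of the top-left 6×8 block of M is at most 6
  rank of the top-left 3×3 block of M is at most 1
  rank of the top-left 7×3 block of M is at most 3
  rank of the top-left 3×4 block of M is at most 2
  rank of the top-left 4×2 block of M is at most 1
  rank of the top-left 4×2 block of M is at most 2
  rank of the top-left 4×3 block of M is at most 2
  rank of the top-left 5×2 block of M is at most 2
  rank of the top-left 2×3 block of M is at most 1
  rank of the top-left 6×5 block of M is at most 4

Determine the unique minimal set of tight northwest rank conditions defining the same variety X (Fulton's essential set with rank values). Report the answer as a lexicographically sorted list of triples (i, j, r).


Computing R[i][j] = min implied NW-rank bound (n=8, 19 conditions):

  i=1: 1, 1, 1, 1, 1, 1, 1, 1
  i=2: 1, 1, 1, 2, 2, 2, 2, 2
  i=3: 1, 1, 1, 2, 2, 2, 2, 3
  i=4: 1, 1, 2, 3, 3, 3, 3, 4
  i=5: 1, 2, 3, 4, 4, 4, 4, 5
  i=6: 1, 2, 3, 4, 4, 5, 5, 6
  i=7: 1, 2, 3, 4, 5, 6, 6, 7
  i=8: 1, 2, 3, 4, 5, 6, 7, 8

second differences of R give the permutation w = (1, 4, 8, 3, 2, 6, 5, 7).

Rothe diagram D(w) (9 cells), 4 SE-corners (essential conditions):

[(3, 3, 1), (3, 7, 2), (4, 2, 1), (6, 5, 4)]


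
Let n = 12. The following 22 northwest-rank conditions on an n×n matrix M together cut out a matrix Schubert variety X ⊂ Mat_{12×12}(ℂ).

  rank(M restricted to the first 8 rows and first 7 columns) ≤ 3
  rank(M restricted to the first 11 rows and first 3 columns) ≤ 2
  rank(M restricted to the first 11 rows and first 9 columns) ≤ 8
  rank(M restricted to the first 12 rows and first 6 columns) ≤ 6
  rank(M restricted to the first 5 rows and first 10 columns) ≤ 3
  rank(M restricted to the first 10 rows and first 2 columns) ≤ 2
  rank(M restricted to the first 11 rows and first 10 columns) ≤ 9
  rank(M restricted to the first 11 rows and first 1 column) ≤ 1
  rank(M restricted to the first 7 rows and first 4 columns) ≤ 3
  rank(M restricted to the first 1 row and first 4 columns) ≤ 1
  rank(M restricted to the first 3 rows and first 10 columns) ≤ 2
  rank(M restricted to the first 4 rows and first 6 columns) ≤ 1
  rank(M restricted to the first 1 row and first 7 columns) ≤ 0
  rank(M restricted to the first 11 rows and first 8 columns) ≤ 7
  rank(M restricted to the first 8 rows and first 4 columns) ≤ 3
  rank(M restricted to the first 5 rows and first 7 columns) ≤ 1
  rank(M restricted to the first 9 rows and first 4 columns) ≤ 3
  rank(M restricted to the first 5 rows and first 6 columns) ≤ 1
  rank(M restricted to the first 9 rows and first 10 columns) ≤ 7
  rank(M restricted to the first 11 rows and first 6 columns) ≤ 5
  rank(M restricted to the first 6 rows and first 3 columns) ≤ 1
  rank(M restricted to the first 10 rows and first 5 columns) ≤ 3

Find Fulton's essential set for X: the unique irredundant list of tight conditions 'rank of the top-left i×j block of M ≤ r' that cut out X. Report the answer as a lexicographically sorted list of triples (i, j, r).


Recovering R(i,j) via the rank-extension bound from the 22 conditions:

  0  0  0  0  0  0  0  1  1  1  1  1
  1  1  1  1  1  1  1  2  2  2  2  2
  1  1  1  1  1  1  1  2  2  2  3  3
  1  1  1  1  1  1  1  2  3  3  4  4
  1  1  1  1  1  1  1  2  3  3  4  5
  1  1  1  2  2  2  2  3  4  4  5  6
  1  2  2  3  3  3  3  4  5  5  6  7
  1  2  2  3  3  3  3  4  5  6  7  8
  1  2  2  3  3  4  4  5  6  7  8  9
  1  2  2  3  3  4  5  6  7  8  9  10
  1  2  2  3  4  5  6  7  8  9  10  11
  1  2  3  4  5  6  7  8  9  10  11  12

giving w = (8, 1, 11, 9, 12, 4, 2, 10, 6, 7, 5, 3) via Δ²R.

ℓ(w)=39; the 8 essential cells (i,j,r):

[(1, 7, 0), (3, 10, 2), (5, 7, 1), (5, 10, 3), (6, 3, 1), (8, 7, 3), (10, 5, 3), (11, 3, 2)]


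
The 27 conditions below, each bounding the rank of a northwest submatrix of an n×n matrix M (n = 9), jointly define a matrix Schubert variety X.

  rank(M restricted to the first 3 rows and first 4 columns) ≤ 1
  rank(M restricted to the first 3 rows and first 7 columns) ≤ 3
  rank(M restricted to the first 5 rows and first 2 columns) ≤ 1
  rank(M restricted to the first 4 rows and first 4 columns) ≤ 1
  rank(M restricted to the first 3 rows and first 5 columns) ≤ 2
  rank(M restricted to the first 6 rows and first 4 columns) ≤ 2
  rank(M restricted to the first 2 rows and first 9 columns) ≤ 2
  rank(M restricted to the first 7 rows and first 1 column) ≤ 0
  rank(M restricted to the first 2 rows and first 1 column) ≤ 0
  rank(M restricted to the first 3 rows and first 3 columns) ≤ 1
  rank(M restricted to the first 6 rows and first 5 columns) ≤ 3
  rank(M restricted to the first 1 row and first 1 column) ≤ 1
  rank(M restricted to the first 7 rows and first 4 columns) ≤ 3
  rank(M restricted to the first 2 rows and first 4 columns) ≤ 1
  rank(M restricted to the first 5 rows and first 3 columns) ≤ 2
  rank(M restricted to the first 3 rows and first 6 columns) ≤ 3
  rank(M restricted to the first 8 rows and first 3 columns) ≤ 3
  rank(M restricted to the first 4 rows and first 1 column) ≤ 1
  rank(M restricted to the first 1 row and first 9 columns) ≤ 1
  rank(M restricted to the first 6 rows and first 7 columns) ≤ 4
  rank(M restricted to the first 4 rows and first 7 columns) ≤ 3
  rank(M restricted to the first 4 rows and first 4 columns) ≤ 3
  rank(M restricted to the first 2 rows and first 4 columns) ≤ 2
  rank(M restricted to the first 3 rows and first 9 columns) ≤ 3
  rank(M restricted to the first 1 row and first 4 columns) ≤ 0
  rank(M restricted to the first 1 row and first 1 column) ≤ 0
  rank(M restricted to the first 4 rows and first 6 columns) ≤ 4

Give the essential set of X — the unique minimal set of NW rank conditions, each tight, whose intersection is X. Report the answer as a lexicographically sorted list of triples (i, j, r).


Propagating the 27 rank bounds to every northwest block:

  i=1: 0 | 0 | 0 | 0 | 1 | 1 | 1 | 1 | 1
  i=2: 0 | 1 | 1 | 1 | 2 | 2 | 2 | 2 | 2
  i=3: 0 | 1 | 1 | 1 | 2 | 3 | 3 | 3 | 3
  i=4: 0 | 1 | 1 | 1 | 2 | 3 | 3 | 4 | 4
  i=5: 0 | 1 | 2 | 2 | 3 | 4 | 4 | 5 | 5
  i=6: 0 | 1 | 2 | 2 | 3 | 4 | 4 | 5 | 6
  i=7: 0 | 1 | 2 | 3 | 4 | 5 | 5 | 6 | 7
  i=8: 1 | 2 | 3 | 4 | 5 | 6 | 6 | 7 | 8
  i=9: 1 | 2 | 3 | 4 | 5 | 6 | 7 | 8 | 9

hence w(1..9) = (5, 2, 6, 8, 3, 9, 4, 1, 7).

Fulton essential set (6 of the 17 Rothe cells):

[(1, 4, 0), (4, 4, 1), (4, 7, 3), (6, 4, 2), (6, 7, 4), (7, 1, 0)]


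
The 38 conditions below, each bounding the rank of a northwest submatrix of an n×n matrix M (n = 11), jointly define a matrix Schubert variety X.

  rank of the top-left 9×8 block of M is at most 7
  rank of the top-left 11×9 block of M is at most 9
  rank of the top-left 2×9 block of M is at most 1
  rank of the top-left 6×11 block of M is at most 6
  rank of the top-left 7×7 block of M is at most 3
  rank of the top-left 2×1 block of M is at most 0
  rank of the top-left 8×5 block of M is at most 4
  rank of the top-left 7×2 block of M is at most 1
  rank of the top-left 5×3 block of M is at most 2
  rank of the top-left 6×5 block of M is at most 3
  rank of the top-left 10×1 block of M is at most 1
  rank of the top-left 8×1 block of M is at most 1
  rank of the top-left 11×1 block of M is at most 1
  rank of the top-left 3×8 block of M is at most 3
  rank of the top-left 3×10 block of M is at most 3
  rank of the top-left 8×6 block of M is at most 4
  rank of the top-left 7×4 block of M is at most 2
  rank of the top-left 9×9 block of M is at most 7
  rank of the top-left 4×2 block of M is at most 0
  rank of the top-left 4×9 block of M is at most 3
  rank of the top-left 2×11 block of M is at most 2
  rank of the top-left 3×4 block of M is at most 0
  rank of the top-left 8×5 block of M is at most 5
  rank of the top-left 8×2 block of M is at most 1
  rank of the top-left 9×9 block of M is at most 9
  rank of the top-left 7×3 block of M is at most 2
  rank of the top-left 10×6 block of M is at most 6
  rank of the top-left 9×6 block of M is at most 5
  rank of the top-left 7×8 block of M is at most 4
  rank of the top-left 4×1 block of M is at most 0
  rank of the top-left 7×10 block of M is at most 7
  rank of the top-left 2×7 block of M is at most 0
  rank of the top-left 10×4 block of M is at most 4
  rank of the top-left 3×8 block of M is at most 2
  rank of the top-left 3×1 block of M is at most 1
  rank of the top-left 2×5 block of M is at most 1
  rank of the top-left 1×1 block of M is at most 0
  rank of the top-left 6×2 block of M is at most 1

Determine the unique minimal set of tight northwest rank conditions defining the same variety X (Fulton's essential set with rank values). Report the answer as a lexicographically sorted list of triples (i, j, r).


The tightest implied rank at each (i,j), from the 38 conditions:

  row 1: 0, 0, 0, 0, 0, 0, 0, 1, 1, 1, 1
  row 2: 0, 0, 0, 0, 0, 0, 0, 1, 1, 2, 2
  row 3: 0, 0, 0, 0, 1, 1, 1, 2, 2, 3, 3
  row 4: 0, 0, 1, 1, 2, 2, 2, 3, 3, 4, 4
  row 5: 1, 1, 2, 2, 3, 3, 3, 4, 4, 5, 5
  row 6: 1, 1, 2, 2, 3, 3, 3, 4, 5, 6, 6
  row 7: 1, 1, 2, 2, 3, 3, 3, 4, 5, 6, 7
  row 8: 1, 1, 2, 3, 4, 4, 4, 5, 6, 7, 8
  row 9: 1, 2, 3, 4, 5, 5, 5, 6, 7, 8, 9
  row 10: 1, 2, 3, 4, 5, 6, 6, 7, 8, 9, 10
  row 11: 1, 2, 3, 4, 5, 6, 7, 8, 9, 10, 11

second differences of R give the permutation w = (8, 10, 5, 3, 1, 9, 11, 4, 2, 6, 7).

ℓ(w)=30; the 7 essential cells (i,j,r):

[(2, 7, 0), (2, 9, 1), (3, 4, 0), (4, 2, 0), (7, 4, 2), (7, 7, 3), (8, 2, 1)]
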